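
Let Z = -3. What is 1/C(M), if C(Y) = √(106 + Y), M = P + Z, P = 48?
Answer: √151/151 ≈ 0.081379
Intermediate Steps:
M = 45 (M = 48 - 3 = 45)
1/C(M) = 1/(√(106 + 45)) = 1/(√151) = √151/151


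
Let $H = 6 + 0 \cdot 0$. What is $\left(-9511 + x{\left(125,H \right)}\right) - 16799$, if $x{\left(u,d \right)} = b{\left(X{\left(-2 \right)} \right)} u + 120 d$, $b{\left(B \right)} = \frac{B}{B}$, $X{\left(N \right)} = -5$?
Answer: $-25465$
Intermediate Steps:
$H = 6$ ($H = 6 + 0 = 6$)
$b{\left(B \right)} = 1$
$x{\left(u,d \right)} = u + 120 d$ ($x{\left(u,d \right)} = 1 u + 120 d = u + 120 d$)
$\left(-9511 + x{\left(125,H \right)}\right) - 16799 = \left(-9511 + \left(125 + 120 \cdot 6\right)\right) - 16799 = \left(-9511 + \left(125 + 720\right)\right) - 16799 = \left(-9511 + 845\right) - 16799 = -8666 - 16799 = -25465$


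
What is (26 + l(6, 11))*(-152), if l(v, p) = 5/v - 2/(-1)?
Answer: -13148/3 ≈ -4382.7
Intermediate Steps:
l(v, p) = 2 + 5/v (l(v, p) = 5/v - 2*(-1) = 5/v + 2 = 2 + 5/v)
(26 + l(6, 11))*(-152) = (26 + (2 + 5/6))*(-152) = (26 + (2 + 5*(⅙)))*(-152) = (26 + (2 + ⅚))*(-152) = (26 + 17/6)*(-152) = (173/6)*(-152) = -13148/3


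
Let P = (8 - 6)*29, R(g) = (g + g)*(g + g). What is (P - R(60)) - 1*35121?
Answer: -49463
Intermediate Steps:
R(g) = 4*g² (R(g) = (2*g)*(2*g) = 4*g²)
P = 58 (P = 2*29 = 58)
(P - R(60)) - 1*35121 = (58 - 4*60²) - 1*35121 = (58 - 4*3600) - 35121 = (58 - 1*14400) - 35121 = (58 - 14400) - 35121 = -14342 - 35121 = -49463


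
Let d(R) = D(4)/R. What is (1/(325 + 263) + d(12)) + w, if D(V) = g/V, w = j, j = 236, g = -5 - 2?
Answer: 184911/784 ≈ 235.86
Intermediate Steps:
g = -7
w = 236
D(V) = -7/V
d(R) = -7/(4*R) (d(R) = (-7/4)/R = (-7*¼)/R = -7/(4*R))
(1/(325 + 263) + d(12)) + w = (1/(325 + 263) - 7/4/12) + 236 = (1/588 - 7/4*1/12) + 236 = (1/588 - 7/48) + 236 = -113/784 + 236 = 184911/784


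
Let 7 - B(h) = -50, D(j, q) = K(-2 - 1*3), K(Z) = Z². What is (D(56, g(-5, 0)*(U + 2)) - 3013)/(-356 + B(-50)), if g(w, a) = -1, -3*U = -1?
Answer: 2988/299 ≈ 9.9933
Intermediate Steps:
U = ⅓ (U = -⅓*(-1) = ⅓ ≈ 0.33333)
D(j, q) = 25 (D(j, q) = (-2 - 1*3)² = (-2 - 3)² = (-5)² = 25)
B(h) = 57 (B(h) = 7 - 1*(-50) = 7 + 50 = 57)
(D(56, g(-5, 0)*(U + 2)) - 3013)/(-356 + B(-50)) = (25 - 3013)/(-356 + 57) = -2988/(-299) = -2988*(-1/299) = 2988/299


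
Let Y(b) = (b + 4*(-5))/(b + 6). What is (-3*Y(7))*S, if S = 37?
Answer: 111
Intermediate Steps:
Y(b) = (-20 + b)/(6 + b) (Y(b) = (b - 20)/(6 + b) = (-20 + b)/(6 + b))
(-3*Y(7))*S = -3*(-20 + 7)/(6 + 7)*37 = -3*(-13)/13*37 = -3*(-1)*37 = 3*37 = 111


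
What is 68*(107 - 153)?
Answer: -3128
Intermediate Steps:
68*(107 - 153) = 68*(-46) = -3128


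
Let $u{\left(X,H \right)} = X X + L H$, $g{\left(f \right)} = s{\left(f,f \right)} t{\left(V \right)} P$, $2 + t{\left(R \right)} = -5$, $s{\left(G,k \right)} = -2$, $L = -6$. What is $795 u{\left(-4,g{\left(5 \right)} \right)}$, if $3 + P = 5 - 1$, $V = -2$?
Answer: $-54060$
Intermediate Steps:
$t{\left(R \right)} = -7$ ($t{\left(R \right)} = -2 - 5 = -7$)
$P = 1$ ($P = -3 + \left(5 - 1\right) = -3 + 4 = 1$)
$g{\left(f \right)} = 14$ ($g{\left(f \right)} = \left(-2\right) \left(-7\right) 1 = 14 \cdot 1 = 14$)
$u{\left(X,H \right)} = X^{2} - 6 H$ ($u{\left(X,H \right)} = X X - 6 H = X^{2} - 6 H$)
$795 u{\left(-4,g{\left(5 \right)} \right)} = 795 \left(\left(-4\right)^{2} - 84\right) = 795 \left(16 - 84\right) = 795 \left(-68\right) = -54060$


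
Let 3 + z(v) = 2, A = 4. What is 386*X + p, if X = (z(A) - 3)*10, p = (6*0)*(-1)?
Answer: -15440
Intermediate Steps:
z(v) = -1 (z(v) = -3 + 2 = -1)
p = 0 (p = 0*(-1) = 0)
X = -40 (X = (-1 - 3)*10 = -4*10 = -40)
386*X + p = 386*(-40) + 0 = -15440 + 0 = -15440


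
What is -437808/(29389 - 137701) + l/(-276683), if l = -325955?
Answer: 6518286201/1248670379 ≈ 5.2202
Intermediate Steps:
-437808/(29389 - 137701) + l/(-276683) = -437808/(29389 - 137701) - 325955/(-276683) = -437808/(-108312) - 325955*(-1/276683) = -437808*(-1/108312) + 325955/276683 = 18242/4513 + 325955/276683 = 6518286201/1248670379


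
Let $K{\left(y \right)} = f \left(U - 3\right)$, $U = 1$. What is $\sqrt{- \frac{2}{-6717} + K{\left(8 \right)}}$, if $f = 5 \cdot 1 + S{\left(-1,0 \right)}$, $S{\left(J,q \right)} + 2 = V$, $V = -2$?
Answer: $\frac{2 i \sqrt{22555686}}{6717} \approx 1.4141 i$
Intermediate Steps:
$S{\left(J,q \right)} = -4$ ($S{\left(J,q \right)} = -2 - 2 = -4$)
$f = 1$ ($f = 5 \cdot 1 - 4 = 5 - 4 = 1$)
$K{\left(y \right)} = -2$ ($K{\left(y \right)} = 1 \left(1 - 3\right) = 1 \left(-2\right) = -2$)
$\sqrt{- \frac{2}{-6717} + K{\left(8 \right)}} = \sqrt{- \frac{2}{-6717} - 2} = \sqrt{\left(-2\right) \left(- \frac{1}{6717}\right) - 2} = \sqrt{\frac{2}{6717} - 2} = \sqrt{- \frac{13432}{6717}} = \frac{2 i \sqrt{22555686}}{6717}$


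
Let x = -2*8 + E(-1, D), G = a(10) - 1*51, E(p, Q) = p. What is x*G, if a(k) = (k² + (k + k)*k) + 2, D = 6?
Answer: -4267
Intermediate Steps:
a(k) = 2 + 3*k² (a(k) = (k² + (2*k)*k) + 2 = (k² + 2*k²) + 2 = 3*k² + 2 = 2 + 3*k²)
G = 251 (G = (2 + 3*10²) - 1*51 = (2 + 3*100) - 51 = (2 + 300) - 51 = 302 - 51 = 251)
x = -17 (x = -2*8 - 1 = -16 - 1 = -17)
x*G = -17*251 = -4267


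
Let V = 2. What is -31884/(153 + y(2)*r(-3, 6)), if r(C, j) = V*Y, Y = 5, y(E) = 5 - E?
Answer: -10628/61 ≈ -174.23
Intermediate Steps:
r(C, j) = 10 (r(C, j) = 2*5 = 10)
-31884/(153 + y(2)*r(-3, 6)) = -31884/(153 + (5 - 1*2)*10) = -31884/(153 + (5 - 2)*10) = -31884/(153 + 3*10) = -31884/(153 + 30) = -31884/183 = -31884*1/183 = -10628/61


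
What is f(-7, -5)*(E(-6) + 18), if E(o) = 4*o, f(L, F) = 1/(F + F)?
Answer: ⅗ ≈ 0.60000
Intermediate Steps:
f(L, F) = 1/(2*F)
f(-7, -5)*(E(-6) + 18) = ((½)/(-5))*(4*(-6) + 18) = ((½)*(-⅕))*(-24 + 18) = -⅒*(-6) = ⅗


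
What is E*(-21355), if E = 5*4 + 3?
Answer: -491165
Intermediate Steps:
E = 23 (E = 20 + 3 = 23)
E*(-21355) = 23*(-21355) = -491165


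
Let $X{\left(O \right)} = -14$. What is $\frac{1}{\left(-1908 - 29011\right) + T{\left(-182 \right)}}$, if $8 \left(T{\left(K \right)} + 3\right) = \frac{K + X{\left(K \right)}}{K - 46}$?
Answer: $- \frac{456}{14100383} \approx -3.234 \cdot 10^{-5}$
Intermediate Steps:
$T{\left(K \right)} = -3 + \frac{-14 + K}{8 \left(-46 + K\right)}$ ($T{\left(K \right)} = -3 + \frac{\left(K - 14\right) \frac{1}{K - 46}}{8} = -3 + \frac{\left(-14 + K\right) \frac{1}{-46 + K}}{8} = -3 + \frac{\frac{1}{-46 + K} \left(-14 + K\right)}{8} = -3 + \frac{-14 + K}{8 \left(-46 + K\right)}$)
$\frac{1}{\left(-1908 - 29011\right) + T{\left(-182 \right)}} = \frac{1}{\left(-1908 - 29011\right) + \frac{1090 - -4186}{8 \left(-46 - 182\right)}} = \frac{1}{\left(-1908 - 29011\right) + \frac{1090 + 4186}{8 \left(-228\right)}} = \frac{1}{-30919 + \frac{1}{8} \left(- \frac{1}{228}\right) 5276} = \frac{1}{-30919 - \frac{1319}{456}} = \frac{1}{- \frac{14100383}{456}} = - \frac{456}{14100383}$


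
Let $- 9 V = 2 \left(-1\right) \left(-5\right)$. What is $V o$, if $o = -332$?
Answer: $\frac{3320}{9} \approx 368.89$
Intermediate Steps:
$V = - \frac{10}{9}$ ($V = - \frac{2 \left(-1\right) \left(-5\right)}{9} = - \frac{\left(-2\right) \left(-5\right)}{9} = \left(- \frac{1}{9}\right) 10 = - \frac{10}{9} \approx -1.1111$)
$V o = \left(- \frac{10}{9}\right) \left(-332\right) = \frac{3320}{9}$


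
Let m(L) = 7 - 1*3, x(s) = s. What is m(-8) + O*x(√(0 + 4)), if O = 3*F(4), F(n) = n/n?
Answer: 10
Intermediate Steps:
F(n) = 1
m(L) = 4 (m(L) = 7 - 3 = 4)
O = 3 (O = 3*1 = 3)
m(-8) + O*x(√(0 + 4)) = 4 + 3*√(0 + 4) = 4 + 3*√4 = 4 + 3*2 = 4 + 6 = 10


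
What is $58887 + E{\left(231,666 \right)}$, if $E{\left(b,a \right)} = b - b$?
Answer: $58887$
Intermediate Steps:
$E{\left(b,a \right)} = 0$
$58887 + E{\left(231,666 \right)} = 58887 + 0 = 58887$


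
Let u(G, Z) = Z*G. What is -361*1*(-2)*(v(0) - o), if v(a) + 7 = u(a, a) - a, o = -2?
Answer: -3610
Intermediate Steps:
u(G, Z) = G*Z
v(a) = -7 + a² - a (v(a) = -7 + (a*a - a) = -7 + (a² - a) = -7 + a² - a)
-361*1*(-2)*(v(0) - o) = -361*1*(-2)*((-7 + 0² - 1*0) - 1*(-2)) = -(-722)*((-7 + 0 + 0) + 2) = -(-722)*(-7 + 2) = -(-722)*(-5) = -361*10 = -3610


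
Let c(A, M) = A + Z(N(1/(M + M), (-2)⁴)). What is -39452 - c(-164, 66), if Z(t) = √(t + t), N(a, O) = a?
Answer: -39288 - √66/66 ≈ -39288.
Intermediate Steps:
Z(t) = √2*√t (Z(t) = √(2*t) = √2*√t)
c(A, M) = A + √(1/M) (c(A, M) = A + √2*√(1/(M + M)) = A + √2*√(1/(2*M)) = A + √2*(√2*√(1/M)/2) = A + √(1/M))
-39452 - c(-164, 66) = -39452 - (-164 + √(1/66)) = -39452 - (-164 + √66/66) = -39452 + (164 - √66/66) = -39288 - √66/66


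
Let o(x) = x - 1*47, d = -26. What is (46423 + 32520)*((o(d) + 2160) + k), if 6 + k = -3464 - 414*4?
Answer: -239907777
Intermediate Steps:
k = -5126 (k = -6 + (-3464 - 414*4) = -6 + (-3464 - 1*1656) = -6 + (-3464 - 1656) = -6 - 5120 = -5126)
o(x) = -47 + x (o(x) = x - 47 = -47 + x)
(46423 + 32520)*((o(d) + 2160) + k) = (46423 + 32520)*(((-47 - 26) + 2160) - 5126) = 78943*((-73 + 2160) - 5126) = 78943*(2087 - 5126) = 78943*(-3039) = -239907777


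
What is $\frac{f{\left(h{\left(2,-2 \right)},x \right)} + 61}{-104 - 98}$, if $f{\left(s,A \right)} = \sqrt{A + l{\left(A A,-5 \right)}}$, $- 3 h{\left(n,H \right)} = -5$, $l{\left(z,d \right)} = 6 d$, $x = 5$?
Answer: $- \frac{61}{202} - \frac{5 i}{202} \approx -0.30198 - 0.024752 i$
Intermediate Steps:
$h{\left(n,H \right)} = \frac{5}{3}$ ($h{\left(n,H \right)} = \left(- \frac{1}{3}\right) \left(-5\right) = \frac{5}{3}$)
$f{\left(s,A \right)} = \sqrt{-30 + A}$ ($f{\left(s,A \right)} = \sqrt{A + 6 \left(-5\right)} = \sqrt{A - 30} = \sqrt{-30 + A}$)
$\frac{f{\left(h{\left(2,-2 \right)},x \right)} + 61}{-104 - 98} = \frac{\sqrt{-30 + 5} + 61}{-104 - 98} = \frac{\sqrt{-25} + 61}{-202} = \left(5 i + 61\right) \left(- \frac{1}{202}\right) = \left(61 + 5 i\right) \left(- \frac{1}{202}\right) = - \frac{61}{202} - \frac{5 i}{202}$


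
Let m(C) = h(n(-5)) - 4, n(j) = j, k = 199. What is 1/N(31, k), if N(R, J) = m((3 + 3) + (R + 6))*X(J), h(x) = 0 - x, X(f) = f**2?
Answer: 1/39601 ≈ 2.5252e-5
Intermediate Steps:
h(x) = -x
m(C) = 1 (m(C) = -1*(-5) - 4 = 5 - 4 = 1)
N(R, J) = J**2 (N(R, J) = 1*J**2 = J**2)
1/N(31, k) = 1/(199**2) = 1/39601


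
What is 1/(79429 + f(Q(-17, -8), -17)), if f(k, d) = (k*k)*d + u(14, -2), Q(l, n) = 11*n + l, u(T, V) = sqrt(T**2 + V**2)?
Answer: -26999/2915783954 - 5*sqrt(2)/5831567908 ≈ -9.2608e-6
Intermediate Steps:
Q(l, n) = l + 11*n
f(k, d) = 10*sqrt(2) + d*k**2 (f(k, d) = (k*k)*d + sqrt(14**2 + (-2)**2) = k**2*d + sqrt(196 + 4) = d*k**2 + sqrt(200) = d*k**2 + 10*sqrt(2) = 10*sqrt(2) + d*k**2)
1/(79429 + f(Q(-17, -8), -17)) = 1/(79429 + (10*sqrt(2) - 17*(-17 + 11*(-8))**2)) = 1/(79429 + (10*sqrt(2) - 17*(-17 - 88)**2)) = 1/(79429 + (10*sqrt(2) - 17*(-105)**2)) = 1/(79429 + (10*sqrt(2) - 17*11025)) = 1/(79429 + (10*sqrt(2) - 187425)) = 1/(79429 + (-187425 + 10*sqrt(2))) = 1/(-107996 + 10*sqrt(2))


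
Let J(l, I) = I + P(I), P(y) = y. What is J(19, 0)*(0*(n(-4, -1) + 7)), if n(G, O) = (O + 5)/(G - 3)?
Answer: 0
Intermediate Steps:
n(G, O) = (5 + O)/(-3 + G)
J(l, I) = 2*I (J(l, I) = I + I = 2*I)
J(19, 0)*(0*(n(-4, -1) + 7)) = (2*0)*(0*((5 - 1)/(-3 - 4) + 7)) = 0*(0*(4/(-7) + 7)) = 0*(0*(-1/7*4 + 7)) = 0*(0*(-4/7 + 7)) = 0*(0*(45/7)) = 0*0 = 0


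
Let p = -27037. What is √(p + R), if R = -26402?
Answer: I*√53439 ≈ 231.17*I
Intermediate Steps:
√(p + R) = √(-27037 - 26402) = √(-53439) = I*√53439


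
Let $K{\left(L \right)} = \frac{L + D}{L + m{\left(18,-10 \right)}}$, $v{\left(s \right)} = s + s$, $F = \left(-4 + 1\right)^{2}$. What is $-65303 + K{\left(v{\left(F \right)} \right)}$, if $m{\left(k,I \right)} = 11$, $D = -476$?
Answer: $- \frac{1894245}{29} \approx -65319.0$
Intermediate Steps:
$F = 9$ ($F = \left(-3\right)^{2} = 9$)
$v{\left(s \right)} = 2 s$
$K{\left(L \right)} = \frac{-476 + L}{11 + L}$ ($K{\left(L \right)} = \frac{L - 476}{L + 11} = \frac{-476 + L}{11 + L}$)
$-65303 + K{\left(v{\left(F \right)} \right)} = -65303 + \frac{-476 + 2 \cdot 9}{11 + 2 \cdot 9} = -65303 + \frac{-476 + 18}{11 + 18} = -65303 + \frac{1}{29} \left(-458\right) = -65303 - \frac{458}{29} = - \frac{1894245}{29}$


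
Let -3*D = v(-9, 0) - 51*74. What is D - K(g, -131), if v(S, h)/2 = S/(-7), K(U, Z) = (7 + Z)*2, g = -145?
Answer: 10536/7 ≈ 1505.1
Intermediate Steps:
K(U, Z) = 14 + 2*Z
v(S, h) = -2*S/7 (v(S, h) = 2*(S/(-7)) = 2*(S*(-⅐)) = 2*(-S/7) = -2*S/7)
D = 8800/7 (D = -(-2/7*(-9) - 51*74)/3 = -(18/7 - 3774)/3 = -⅓*(-26400/7) = 8800/7 ≈ 1257.1)
D - K(g, -131) = 8800/7 - (14 + 2*(-131)) = 8800/7 - (14 - 262) = 8800/7 - 1*(-248) = 8800/7 + 248 = 10536/7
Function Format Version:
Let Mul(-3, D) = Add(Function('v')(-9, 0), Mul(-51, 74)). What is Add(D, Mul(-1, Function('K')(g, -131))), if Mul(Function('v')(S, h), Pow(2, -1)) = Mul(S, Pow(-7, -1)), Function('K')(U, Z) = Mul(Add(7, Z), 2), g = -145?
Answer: Rational(10536, 7) ≈ 1505.1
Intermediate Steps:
Function('K')(U, Z) = Add(14, Mul(2, Z))
Function('v')(S, h) = Mul(Rational(-2, 7), S) (Function('v')(S, h) = Mul(2, Mul(S, Pow(-7, -1))) = Mul(2, Mul(S, Rational(-1, 7))) = Mul(2, Mul(Rational(-1, 7), S)) = Mul(Rational(-2, 7), S))
D = Rational(8800, 7) (D = Mul(Rational(-1, 3), Add(Mul(Rational(-2, 7), -9), Mul(-51, 74))) = Mul(Rational(-1, 3), Add(Rational(18, 7), -3774)) = Mul(Rational(-1, 3), Rational(-26400, 7)) = Rational(8800, 7) ≈ 1257.1)
Add(D, Mul(-1, Function('K')(g, -131))) = Add(Rational(8800, 7), Mul(-1, Add(14, Mul(2, -131)))) = Add(Rational(8800, 7), Mul(-1, Add(14, -262))) = Add(Rational(8800, 7), Mul(-1, -248)) = Add(Rational(8800, 7), 248) = Rational(10536, 7)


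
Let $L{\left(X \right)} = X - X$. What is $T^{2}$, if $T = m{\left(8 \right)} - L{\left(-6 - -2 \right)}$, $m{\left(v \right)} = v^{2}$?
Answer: $4096$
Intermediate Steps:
$L{\left(X \right)} = 0$
$T = 64$ ($T = 8^{2} - 0 = 64 + 0 = 64$)
$T^{2} = 64^{2} = 4096$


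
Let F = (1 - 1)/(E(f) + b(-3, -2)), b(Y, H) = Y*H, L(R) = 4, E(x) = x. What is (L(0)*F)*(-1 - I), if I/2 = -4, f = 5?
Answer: 0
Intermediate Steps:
I = -8 (I = 2*(-4) = -8)
b(Y, H) = H*Y
F = 0 (F = (1 - 1)/(5 - 2*(-3)) = 0/(5 + 6) = 0/11 = 0*(1/11) = 0)
(L(0)*F)*(-1 - I) = (4*0)*(-1 - 1*(-8)) = 0*(-1 + 8) = 0*7 = 0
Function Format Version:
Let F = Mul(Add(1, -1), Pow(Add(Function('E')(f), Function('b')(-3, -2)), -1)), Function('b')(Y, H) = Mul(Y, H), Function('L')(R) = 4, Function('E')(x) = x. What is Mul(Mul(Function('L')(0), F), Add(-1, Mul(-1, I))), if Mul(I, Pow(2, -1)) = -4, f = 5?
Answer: 0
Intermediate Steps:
I = -8 (I = Mul(2, -4) = -8)
Function('b')(Y, H) = Mul(H, Y)
F = 0 (F = Mul(Add(1, -1), Pow(Add(5, Mul(-2, -3)), -1)) = Mul(0, Pow(Add(5, 6), -1)) = Mul(0, Pow(11, -1)) = Mul(0, Rational(1, 11)) = 0)
Mul(Mul(Function('L')(0), F), Add(-1, Mul(-1, I))) = Mul(Mul(4, 0), Add(-1, Mul(-1, -8))) = Mul(0, Add(-1, 8)) = Mul(0, 7) = 0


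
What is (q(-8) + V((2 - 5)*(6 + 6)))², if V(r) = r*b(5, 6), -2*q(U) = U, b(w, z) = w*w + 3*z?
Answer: 2383936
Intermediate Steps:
b(w, z) = w² + 3*z
q(U) = -U/2
V(r) = 43*r (V(r) = r*(5² + 3*6) = r*(25 + 18) = r*43 = 43*r)
(q(-8) + V((2 - 5)*(6 + 6)))² = (-½*(-8) + 43*((2 - 5)*(6 + 6)))² = (4 + 43*(-3*12))² = (4 + 43*(-36))² = (4 - 1548)² = (-1544)² = 2383936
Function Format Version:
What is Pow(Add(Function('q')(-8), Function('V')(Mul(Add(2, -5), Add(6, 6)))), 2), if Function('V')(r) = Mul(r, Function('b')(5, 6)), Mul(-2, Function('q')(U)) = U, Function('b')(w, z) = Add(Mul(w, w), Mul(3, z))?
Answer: 2383936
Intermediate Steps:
Function('b')(w, z) = Add(Pow(w, 2), Mul(3, z))
Function('q')(U) = Mul(Rational(-1, 2), U)
Function('V')(r) = Mul(43, r) (Function('V')(r) = Mul(r, Add(Pow(5, 2), Mul(3, 6))) = Mul(r, Add(25, 18)) = Mul(r, 43) = Mul(43, r))
Pow(Add(Function('q')(-8), Function('V')(Mul(Add(2, -5), Add(6, 6)))), 2) = Pow(Add(Mul(Rational(-1, 2), -8), Mul(43, Mul(Add(2, -5), Add(6, 6)))), 2) = Pow(Add(4, Mul(43, Mul(-3, 12))), 2) = Pow(Add(4, Mul(43, -36)), 2) = Pow(Add(4, -1548), 2) = Pow(-1544, 2) = 2383936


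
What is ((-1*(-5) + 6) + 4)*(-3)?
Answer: -45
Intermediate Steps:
((-1*(-5) + 6) + 4)*(-3) = ((5 + 6) + 4)*(-3) = (11 + 4)*(-3) = 15*(-3) = -45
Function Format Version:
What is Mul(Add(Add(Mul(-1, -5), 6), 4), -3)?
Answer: -45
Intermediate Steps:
Mul(Add(Add(Mul(-1, -5), 6), 4), -3) = Mul(Add(Add(5, 6), 4), -3) = Mul(Add(11, 4), -3) = Mul(15, -3) = -45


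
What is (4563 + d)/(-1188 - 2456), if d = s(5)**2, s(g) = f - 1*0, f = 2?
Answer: -4567/3644 ≈ -1.2533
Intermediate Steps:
s(g) = 2 (s(g) = 2 - 1*0 = 2 + 0 = 2)
d = 4 (d = 2**2 = 4)
(4563 + d)/(-1188 - 2456) = (4563 + 4)/(-1188 - 2456) = 4567/(-3644) = 4567*(-1/3644) = -4567/3644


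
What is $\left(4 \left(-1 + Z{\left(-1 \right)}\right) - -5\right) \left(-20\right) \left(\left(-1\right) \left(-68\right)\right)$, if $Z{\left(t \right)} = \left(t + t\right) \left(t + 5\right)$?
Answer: $42160$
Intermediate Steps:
$Z{\left(t \right)} = 2 t \left(5 + t\right)$
$\left(4 \left(-1 + Z{\left(-1 \right)}\right) - -5\right) \left(-20\right) \left(\left(-1\right) \left(-68\right)\right) = \left(4 \left(-1 + 2 \left(-1\right) \left(5 - 1\right)\right) - -5\right) \left(-20\right) \left(\left(-1\right) \left(-68\right)\right) = \left(4 \left(-1 + 2 \left(-1\right) 4\right) + 5\right) \left(-20\right) 68 = \left(4 \left(-1 - 8\right) + 5\right) \left(-20\right) 68 = \left(4 \left(-9\right) + 5\right) \left(-20\right) 68 = \left(-36 + 5\right) \left(-20\right) 68 = \left(-31\right) \left(-20\right) 68 = 620 \cdot 68 = 42160$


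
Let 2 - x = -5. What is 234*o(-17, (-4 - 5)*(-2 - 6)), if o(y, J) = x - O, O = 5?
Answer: 468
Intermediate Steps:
x = 7 (x = 2 - 1*(-5) = 2 + 5 = 7)
o(y, J) = 2 (o(y, J) = 7 - 1*5 = 7 - 5 = 2)
234*o(-17, (-4 - 5)*(-2 - 6)) = 234*2 = 468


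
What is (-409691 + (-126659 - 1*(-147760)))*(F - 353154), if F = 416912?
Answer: -24775721220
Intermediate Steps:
(-409691 + (-126659 - 1*(-147760)))*(F - 353154) = (-409691 + (-126659 - 1*(-147760)))*(416912 - 353154) = (-409691 + (-126659 + 147760))*63758 = (-409691 + 21101)*63758 = -388590*63758 = -24775721220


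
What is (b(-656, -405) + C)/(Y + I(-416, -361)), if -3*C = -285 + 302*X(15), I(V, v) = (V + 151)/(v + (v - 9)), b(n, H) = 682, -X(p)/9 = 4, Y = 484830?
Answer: 3217131/354410995 ≈ 0.0090774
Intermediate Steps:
X(p) = -36 (X(p) = -9*4 = -36)
I(V, v) = (151 + V)/(-9 + 2*v) (I(V, v) = (151 + V)/(v + (-9 + v)) = (151 + V)/(-9 + 2*v))
C = 3719 (C = -(-285 + 302*(-36))/3 = -(-285 - 10872)/3 = -1/3*(-11157) = 3719)
(b(-656, -405) + C)/(Y + I(-416, -361)) = (682 + 3719)/(484830 + (151 - 416)/(-9 + 2*(-361))) = 4401/(484830 - 265/(-9 - 722)) = 4401/(484830 - 265/(-731)) = 4401/(484830 - 1/731*(-265)) = 4401/(484830 + 265/731) = 4401/(354410995/731) = 4401*(731/354410995) = 3217131/354410995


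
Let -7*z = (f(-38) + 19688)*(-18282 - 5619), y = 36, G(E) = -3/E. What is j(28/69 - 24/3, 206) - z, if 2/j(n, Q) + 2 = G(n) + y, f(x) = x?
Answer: -8464585749614/126161 ≈ -6.7094e+7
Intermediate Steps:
z = 469654650/7 (z = -(-38 + 19688)*(-18282 - 5619)/7 = -19650*(-23901)/7 = -⅐*(-469654650) = 469654650/7 ≈ 6.7094e+7)
j(n, Q) = 2/(34 - 3/n) (j(n, Q) = 2/(-2 + (-3/n + 36)) = 2/(-2 + (36 - 3/n)) = 2/(34 - 3/n))
j(28/69 - 24/3, 206) - z = 2*(28/69 - 24/3)/(-3 + 34*(28/69 - 24/3)) - 1*469654650/7 = 2*(28*(1/69) - 24*⅓)/(-3 + 34*(28*(1/69) - 24*⅓)) - 469654650/7 = 2*(28/69 - 8)/(-3 + 34*(28/69 - 8)) - 469654650/7 = 2*(-524/69)/(-3 + 34*(-524/69)) - 469654650/7 = 2*(-524/69)/(-3 - 17816/69) - 469654650/7 = 2*(-524/69)/(-18023/69) - 469654650/7 = 2*(-524/69)*(-69/18023) - 469654650/7 = 1048/18023 - 469654650/7 = -8464585749614/126161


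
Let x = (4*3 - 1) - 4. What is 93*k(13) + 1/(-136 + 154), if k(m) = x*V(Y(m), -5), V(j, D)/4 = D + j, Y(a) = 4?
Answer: -46871/18 ≈ -2603.9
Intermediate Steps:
V(j, D) = 4*D + 4*j (V(j, D) = 4*(D + j) = 4*D + 4*j)
x = 7 (x = (12 - 1) - 4 = 11 - 4 = 7)
k(m) = -28 (k(m) = 7*(4*(-5) + 4*4) = 7*(-20 + 16) = 7*(-4) = -28)
93*k(13) + 1/(-136 + 154) = 93*(-28) + 1/(-136 + 154) = -2604 + 1/18 = -46871/18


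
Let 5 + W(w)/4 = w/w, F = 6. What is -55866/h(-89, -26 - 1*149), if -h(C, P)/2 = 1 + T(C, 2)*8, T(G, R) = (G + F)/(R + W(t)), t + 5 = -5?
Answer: 65177/113 ≈ 576.79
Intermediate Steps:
t = -10 (t = -5 - 5 = -10)
W(w) = -16 (W(w) = -20 + 4*(w/w) = -20 + 4*1 = -20 + 4 = -16)
T(G, R) = (6 + G)/(-16 + R) (T(G, R) = (G + 6)/(R - 16) = (6 + G)/(-16 + R))
h(C, P) = 34/7 + 8*C/7 (h(C, P) = -2*(1 + ((6 + C)/(-16 + 2))*8) = -2*(1 + ((6 + C)/(-14))*8) = -2*(1 - (6 + C)/14*8) = -2*(1 + (-3/7 - C/14)*8) = -2*(1 + (-24/7 - 4*C/7)) = -2*(-17/7 - 4*C/7) = 34/7 + 8*C/7)
-55866/h(-89, -26 - 1*149) = -55866/(34/7 + (8/7)*(-89)) = -55866/(34/7 - 712/7) = -55866/(-678/7) = -55866*(-7/678) = 65177/113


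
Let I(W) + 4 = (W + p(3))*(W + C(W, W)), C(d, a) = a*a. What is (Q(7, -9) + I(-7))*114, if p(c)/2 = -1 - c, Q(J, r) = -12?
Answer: -73644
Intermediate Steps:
p(c) = -2 - 2*c (p(c) = 2*(-1 - c) = -2 - 2*c)
C(d, a) = a²
I(W) = -4 + (-8 + W)*(W + W²) (I(W) = -4 + (W + (-2 - 2*3))*(W + W²) = -4 + (W + (-2 - 6))*(W + W²) = -4 + (W - 8)*(W + W²) = -4 + (-8 + W)*(W + W²))
(Q(7, -9) + I(-7))*114 = (-12 + (-4 + (-7)³ - 8*(-7) - 7*(-7)²))*114 = (-12 + (-4 - 343 + 56 - 7*49))*114 = (-12 + (-4 - 343 + 56 - 343))*114 = (-12 - 634)*114 = -646*114 = -73644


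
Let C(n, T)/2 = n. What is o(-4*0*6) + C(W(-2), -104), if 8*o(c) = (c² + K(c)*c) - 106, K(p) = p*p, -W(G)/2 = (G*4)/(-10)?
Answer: -329/20 ≈ -16.450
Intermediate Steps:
W(G) = 4*G/5 (W(G) = -2*G*4/(-10) = -2*4*G*(-1)/10 = -(-4)*G/5 = 4*G/5)
C(n, T) = 2*n
K(p) = p²
o(c) = -53/4 + c²/8 + c³/8 (o(c) = ((c² + c²*c) - 106)/8 = ((c² + c³) - 106)/8 = (-106 + c² + c³)/8 = -53/4 + c²/8 + c³/8)
o(-4*0*6) + C(W(-2), -104) = (-53/4 + (-4*0*6)²/8 + (-4*0*6)³/8) + 2*((⅘)*(-2)) = (-53/4 + (0*6)²/8 + (0*6)³/8) + 2*(-8/5) = (-53/4 + (⅛)*0² + (⅛)*0³) - 16/5 = (-53/4 + (⅛)*0 + (⅛)*0) - 16/5 = (-53/4 + 0 + 0) - 16/5 = -53/4 - 16/5 = -329/20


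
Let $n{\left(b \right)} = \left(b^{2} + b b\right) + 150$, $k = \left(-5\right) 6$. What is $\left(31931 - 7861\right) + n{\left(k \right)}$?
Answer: $26020$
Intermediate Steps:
$k = -30$
$n{\left(b \right)} = 150 + 2 b^{2}$ ($n{\left(b \right)} = \left(b^{2} + b^{2}\right) + 150 = 2 b^{2} + 150 = 150 + 2 b^{2}$)
$\left(31931 - 7861\right) + n{\left(k \right)} = \left(31931 - 7861\right) + \left(150 + 2 \left(-30\right)^{2}\right) = 24070 + \left(150 + 2 \cdot 900\right) = 24070 + \left(150 + 1800\right) = 24070 + 1950 = 26020$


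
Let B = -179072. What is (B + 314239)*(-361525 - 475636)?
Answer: -113156540887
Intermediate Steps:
(B + 314239)*(-361525 - 475636) = (-179072 + 314239)*(-361525 - 475636) = 135167*(-837161) = -113156540887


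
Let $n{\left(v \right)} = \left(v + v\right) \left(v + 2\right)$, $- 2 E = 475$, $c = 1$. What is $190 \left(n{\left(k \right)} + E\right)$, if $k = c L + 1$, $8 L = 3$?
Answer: $- \frac{693785}{16} \approx -43362.0$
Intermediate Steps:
$L = \frac{3}{8}$ ($L = \frac{1}{8} \cdot 3 = \frac{3}{8} \approx 0.375$)
$E = - \frac{475}{2}$ ($E = \left(- \frac{1}{2}\right) 475 = - \frac{475}{2} \approx -237.5$)
$k = \frac{11}{8}$ ($k = 1 \cdot \frac{3}{8} + 1 = \frac{3}{8} + 1 = \frac{11}{8} \approx 1.375$)
$n{\left(v \right)} = 2 v \left(2 + v\right)$
$190 \left(n{\left(k \right)} + E\right) = 190 \left(2 \cdot \frac{11}{8} \left(2 + \frac{11}{8}\right) - \frac{475}{2}\right) = 190 \left(2 \cdot \frac{11}{8} \cdot \frac{27}{8} - \frac{475}{2}\right) = 190 \left(\frac{297}{32} - \frac{475}{2}\right) = 190 \left(- \frac{7303}{32}\right) = - \frac{693785}{16}$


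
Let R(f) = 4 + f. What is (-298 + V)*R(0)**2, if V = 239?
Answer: -944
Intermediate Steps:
(-298 + V)*R(0)**2 = (-298 + 239)*(4 + 0)**2 = -59*4**2 = -59*16 = -944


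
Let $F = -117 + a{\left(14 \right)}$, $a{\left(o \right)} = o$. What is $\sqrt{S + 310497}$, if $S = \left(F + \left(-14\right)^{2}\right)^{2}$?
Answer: $\sqrt{319146} \approx 564.93$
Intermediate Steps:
$F = -103$ ($F = -117 + 14 = -103$)
$S = 8649$ ($S = \left(-103 + \left(-14\right)^{2}\right)^{2} = \left(-103 + 196\right)^{2} = 93^{2} = 8649$)
$\sqrt{S + 310497} = \sqrt{8649 + 310497} = \sqrt{319146}$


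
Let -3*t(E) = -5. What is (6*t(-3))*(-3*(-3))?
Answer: 90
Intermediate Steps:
t(E) = 5/3 (t(E) = -1/3*(-5) = 5/3)
(6*t(-3))*(-3*(-3)) = (6*(5/3))*(-3*(-3)) = 10*9 = 90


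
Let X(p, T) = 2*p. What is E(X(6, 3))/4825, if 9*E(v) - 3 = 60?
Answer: 7/4825 ≈ 0.0014508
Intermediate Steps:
E(v) = 7 (E(v) = ⅓ + (⅑)*60 = ⅓ + 20/3 = 7)
E(X(6, 3))/4825 = 7/4825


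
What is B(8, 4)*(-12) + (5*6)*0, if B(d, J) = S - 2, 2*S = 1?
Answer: 18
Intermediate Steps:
S = 1/2 (S = (1/2)*1 = 1/2 ≈ 0.50000)
B(d, J) = -3/2 (B(d, J) = 1/2 - 2 = -3/2)
B(8, 4)*(-12) + (5*6)*0 = -3/2*(-12) + (5*6)*0 = 18 + 30*0 = 18 + 0 = 18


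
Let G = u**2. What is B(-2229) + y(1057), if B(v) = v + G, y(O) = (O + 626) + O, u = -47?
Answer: 2720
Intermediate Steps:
y(O) = 626 + 2*O (y(O) = (626 + O) + O = 626 + 2*O)
G = 2209 (G = (-47)**2 = 2209)
B(v) = 2209 + v (B(v) = v + 2209 = 2209 + v)
B(-2229) + y(1057) = (2209 - 2229) + (626 + 2*1057) = -20 + (626 + 2114) = -20 + 2740 = 2720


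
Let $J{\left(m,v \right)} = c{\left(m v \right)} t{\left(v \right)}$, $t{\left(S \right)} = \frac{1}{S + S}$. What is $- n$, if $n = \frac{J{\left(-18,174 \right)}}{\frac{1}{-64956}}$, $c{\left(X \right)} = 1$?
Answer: $\frac{5413}{29} \approx 186.66$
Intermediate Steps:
$t{\left(S \right)} = \frac{1}{2 S}$
$J{\left(m,v \right)} = \frac{1}{2 v}$ ($J{\left(m,v \right)} = 1 \frac{1}{2 v} = \frac{1}{2 v}$)
$n = - \frac{5413}{29}$ ($n = \frac{\frac{1}{2} \cdot \frac{1}{174}}{\frac{1}{-64956}} = \frac{\frac{1}{2} \cdot \frac{1}{174}}{- \frac{1}{64956}} = \frac{1}{348} \left(-64956\right) = - \frac{5413}{29} \approx -186.66$)
$- n = \left(-1\right) \left(- \frac{5413}{29}\right) = \frac{5413}{29}$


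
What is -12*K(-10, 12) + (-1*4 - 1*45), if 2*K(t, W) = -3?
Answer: -31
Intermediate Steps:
K(t, W) = -3/2 (K(t, W) = (1/2)*(-3) = -3/2)
-12*K(-10, 12) + (-1*4 - 1*45) = -12*(-3/2) + (-1*4 - 1*45) = 18 + (-4 - 45) = 18 - 49 = -31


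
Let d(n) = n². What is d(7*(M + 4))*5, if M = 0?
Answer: 3920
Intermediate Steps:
d(7*(M + 4))*5 = (7*(0 + 4))²*5 = (7*4)²*5 = 28²*5 = 784*5 = 3920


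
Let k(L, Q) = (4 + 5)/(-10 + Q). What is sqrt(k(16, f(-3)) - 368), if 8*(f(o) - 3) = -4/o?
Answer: I*sqrt(620822)/41 ≈ 19.218*I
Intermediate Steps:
f(o) = 3 - 1/(2*o) (f(o) = 3 + (-4/o)/8 = 3 - 1/(2*o))
k(L, Q) = 9/(-10 + Q)
sqrt(k(16, f(-3)) - 368) = sqrt(9/(-10 + (3 - 1/2/(-3))) - 368) = sqrt(9/(-10 + (3 - 1/2*(-1/3))) - 368) = sqrt(9/(-10 + (3 + 1/6)) - 368) = sqrt(9/(-10 + 19/6) - 368) = sqrt(9/(-41/6) - 368) = sqrt(9*(-6/41) - 368) = sqrt(-54/41 - 368) = sqrt(-15142/41) = I*sqrt(620822)/41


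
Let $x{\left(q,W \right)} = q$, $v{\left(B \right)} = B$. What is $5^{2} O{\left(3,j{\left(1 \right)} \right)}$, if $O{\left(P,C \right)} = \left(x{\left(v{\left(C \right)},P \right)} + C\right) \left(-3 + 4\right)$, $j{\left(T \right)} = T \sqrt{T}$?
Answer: $50$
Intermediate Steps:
$j{\left(T \right)} = T^{\frac{3}{2}}$
$O{\left(P,C \right)} = 2 C$ ($O{\left(P,C \right)} = \left(C + C\right) \left(-3 + 4\right) = 2 C 1 = 2 C$)
$5^{2} O{\left(3,j{\left(1 \right)} \right)} = 5^{2} \cdot 2 \cdot 1^{\frac{3}{2}} = 25 \cdot 2 \cdot 1 = 25 \cdot 2 = 50$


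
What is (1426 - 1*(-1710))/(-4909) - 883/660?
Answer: -6404407/3239940 ≈ -1.9767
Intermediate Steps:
(1426 - 1*(-1710))/(-4909) - 883/660 = (1426 + 1710)*(-1/4909) - 883*1/660 = 3136*(-1/4909) - 883/660 = -3136/4909 - 883/660 = -6404407/3239940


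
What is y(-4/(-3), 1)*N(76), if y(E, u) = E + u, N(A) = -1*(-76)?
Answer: 532/3 ≈ 177.33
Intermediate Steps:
N(A) = 76
y(-4/(-3), 1)*N(76) = (-4/(-3) + 1)*76 = (-4*(-⅓) + 1)*76 = (4/3 + 1)*76 = (7/3)*76 = 532/3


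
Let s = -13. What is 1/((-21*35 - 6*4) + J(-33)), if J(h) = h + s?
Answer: -1/805 ≈ -0.0012422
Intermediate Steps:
J(h) = -13 + h (J(h) = h - 13 = -13 + h)
1/((-21*35 - 6*4) + J(-33)) = 1/((-21*35 - 6*4) + (-13 - 33)) = 1/((-735 - 24) - 46) = 1/(-759 - 46) = 1/(-805) = -1/805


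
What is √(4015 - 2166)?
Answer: 43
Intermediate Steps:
√(4015 - 2166) = √1849 = 43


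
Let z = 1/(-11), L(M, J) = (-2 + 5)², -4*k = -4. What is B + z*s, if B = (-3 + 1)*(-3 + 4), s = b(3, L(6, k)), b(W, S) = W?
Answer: -25/11 ≈ -2.2727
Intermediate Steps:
k = 1 (k = -¼*(-4) = 1)
L(M, J) = 9 (L(M, J) = 3² = 9)
s = 3
B = -2 (B = -2*1 = -2)
z = -1/11 ≈ -0.090909
B + z*s = -2 - 1/11*3 = -2 - 3/11 = -25/11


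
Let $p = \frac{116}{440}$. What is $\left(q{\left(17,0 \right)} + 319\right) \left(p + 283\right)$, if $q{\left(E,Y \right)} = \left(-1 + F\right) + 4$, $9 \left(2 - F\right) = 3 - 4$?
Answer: $\frac{90890803}{990} \approx 91809.0$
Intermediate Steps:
$F = \frac{19}{9}$ ($F = 2 - \frac{3 - 4}{9} = 2 - - \frac{1}{9} = 2 + \frac{1}{9} = \frac{19}{9} \approx 2.1111$)
$q{\left(E,Y \right)} = \frac{46}{9}$ ($q{\left(E,Y \right)} = \left(-1 + \frac{19}{9}\right) + 4 = \frac{10}{9} + 4 = \frac{46}{9}$)
$p = \frac{29}{110}$ ($p = 116 \cdot \frac{1}{440} = \frac{29}{110} \approx 0.26364$)
$\left(q{\left(17,0 \right)} + 319\right) \left(p + 283\right) = \left(\frac{46}{9} + 319\right) \left(\frac{29}{110} + 283\right) = \frac{2917}{9} \cdot \frac{31159}{110} = \frac{90890803}{990}$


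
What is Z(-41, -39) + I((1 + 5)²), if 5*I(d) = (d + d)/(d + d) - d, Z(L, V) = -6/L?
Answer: -281/41 ≈ -6.8537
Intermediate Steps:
I(d) = ⅕ - d/5 (I(d) = ((d + d)/(d + d) - d)/5 = ((2*d)/((2*d)) - d)/5 = ((2*d)*(1/(2*d)) - d)/5 = (1 - d)/5 = ⅕ - d/5)
Z(-41, -39) + I((1 + 5)²) = -6/(-41) + (⅕ - (1 + 5)²/5) = -6*(-1/41) + (⅕ - ⅕*6²) = 6/41 + (⅕ - ⅕*36) = 6/41 + (⅕ - 36/5) = 6/41 - 7 = -281/41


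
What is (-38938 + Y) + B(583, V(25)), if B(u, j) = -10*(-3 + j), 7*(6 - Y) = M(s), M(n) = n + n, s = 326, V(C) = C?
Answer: -274716/7 ≈ -39245.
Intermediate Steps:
M(n) = 2*n
Y = -610/7 (Y = 6 - 2*326/7 = 6 - 1/7*652 = 6 - 652/7 = -610/7 ≈ -87.143)
B(u, j) = 30 - 10*j
(-38938 + Y) + B(583, V(25)) = (-38938 - 610/7) + (30 - 10*25) = -273176/7 + (30 - 250) = -273176/7 - 220 = -274716/7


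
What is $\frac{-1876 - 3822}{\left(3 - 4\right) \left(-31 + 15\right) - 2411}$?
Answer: $\frac{5698}{2395} \approx 2.3791$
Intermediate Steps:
$\frac{-1876 - 3822}{\left(3 - 4\right) \left(-31 + 15\right) - 2411} = - \frac{5698}{\left(-1\right) \left(-16\right) - 2411} = - \frac{5698}{16 - 2411} = - \frac{5698}{-2395} = \left(-5698\right) \left(- \frac{1}{2395}\right) = \frac{5698}{2395}$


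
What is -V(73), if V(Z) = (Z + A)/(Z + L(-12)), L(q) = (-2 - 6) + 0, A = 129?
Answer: -202/65 ≈ -3.1077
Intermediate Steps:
L(q) = -8 (L(q) = -8 + 0 = -8)
V(Z) = (129 + Z)/(-8 + Z) (V(Z) = (Z + 129)/(Z - 8) = (129 + Z)/(-8 + Z))
-V(73) = -(129 + 73)/(-8 + 73) = -202/65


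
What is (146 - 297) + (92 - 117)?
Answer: -176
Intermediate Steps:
(146 - 297) + (92 - 117) = -151 - 25 = -176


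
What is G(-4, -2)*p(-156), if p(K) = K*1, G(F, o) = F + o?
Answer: 936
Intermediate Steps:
p(K) = K
G(-4, -2)*p(-156) = (-4 - 2)*(-156) = -6*(-156) = 936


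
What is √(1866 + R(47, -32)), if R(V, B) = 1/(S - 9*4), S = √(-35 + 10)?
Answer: √(3256198950 - 6605*I)/1321 ≈ 43.197 - 4.3811e-5*I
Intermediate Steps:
S = 5*I (S = √(-25) = 5*I ≈ 5.0*I)
R(V, B) = (-36 - 5*I)/1321 (R(V, B) = 1/(5*I - 9*4) = 1/(5*I - 36) = 1/(-36 + 5*I) = (-36 - 5*I)/1321)
√(1866 + R(47, -32)) = √(1866 + (-36/1321 - 5*I/1321)) = √(2464950/1321 - 5*I/1321)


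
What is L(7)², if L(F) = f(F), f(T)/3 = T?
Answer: 441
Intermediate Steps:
f(T) = 3*T
L(F) = 3*F
L(7)² = (3*7)² = 21² = 441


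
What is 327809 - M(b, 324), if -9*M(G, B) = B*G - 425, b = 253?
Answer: 3031828/9 ≈ 3.3687e+5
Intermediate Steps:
M(G, B) = 425/9 - B*G/9 (M(G, B) = -(B*G - 425)/9 = -(-425 + B*G)/9 = 425/9 - B*G/9)
327809 - M(b, 324) = 327809 - (425/9 - ⅑*324*253) = 327809 - (425/9 - 9108) = 327809 - 1*(-81547/9) = 327809 + 81547/9 = 3031828/9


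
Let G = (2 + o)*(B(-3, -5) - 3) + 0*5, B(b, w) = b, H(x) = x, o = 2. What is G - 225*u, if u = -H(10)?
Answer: 2226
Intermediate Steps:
u = -10 (u = -1*10 = -10)
G = -24 (G = (2 + 2)*(-3 - 3) + 0*5 = 4*(-6) + 0 = -24 + 0 = -24)
G - 225*u = -24 - 225*(-10) = -24 + 2250 = 2226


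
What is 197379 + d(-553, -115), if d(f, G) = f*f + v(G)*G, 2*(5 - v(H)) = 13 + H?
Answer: 496748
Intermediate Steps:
v(H) = -3/2 - H/2 (v(H) = 5 - (13 + H)/2 = 5 + (-13/2 - H/2) = -3/2 - H/2)
d(f, G) = f² + G*(-3/2 - G/2) (d(f, G) = f*f + (-3/2 - G/2)*G = f² + G*(-3/2 - G/2))
197379 + d(-553, -115) = 197379 + ((-553)² - ½*(-115)*(3 - 115)) = 197379 + (305809 - ½*(-115)*(-112)) = 197379 + (305809 - 6440) = 197379 + 299369 = 496748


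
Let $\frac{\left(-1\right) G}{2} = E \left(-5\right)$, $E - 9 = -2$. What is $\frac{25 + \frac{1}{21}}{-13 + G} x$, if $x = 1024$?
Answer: $\frac{538624}{1197} \approx 449.98$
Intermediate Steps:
$E = 7$ ($E = 9 - 2 = 7$)
$G = 70$ ($G = - 2 \cdot 7 \left(-5\right) = \left(-2\right) \left(-35\right) = 70$)
$\frac{25 + \frac{1}{21}}{-13 + G} x = \frac{25 + \frac{1}{21}}{-13 + 70} \cdot 1024 = \frac{25 + \frac{1}{21}}{57} \cdot 1024 = \frac{526}{21} \cdot \frac{1}{57} \cdot 1024 = \frac{526}{1197} \cdot 1024 = \frac{538624}{1197}$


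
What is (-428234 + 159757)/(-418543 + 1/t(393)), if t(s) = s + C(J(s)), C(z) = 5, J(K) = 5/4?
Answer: 106853846/166580113 ≈ 0.64146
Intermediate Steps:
J(K) = 5/4 (J(K) = 5*(1/4) = 5/4)
t(s) = 5 + s (t(s) = s + 5 = 5 + s)
(-428234 + 159757)/(-418543 + 1/t(393)) = (-428234 + 159757)/(-418543 + 1/(5 + 393)) = -268477/(-418543 + 1/398) = -268477/(-166580113/398) = -268477*(-398/166580113) = 106853846/166580113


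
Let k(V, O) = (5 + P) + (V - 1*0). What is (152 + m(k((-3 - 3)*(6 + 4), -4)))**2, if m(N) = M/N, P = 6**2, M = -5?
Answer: 8369449/361 ≈ 23184.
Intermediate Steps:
P = 36
k(V, O) = 41 + V (k(V, O) = (5 + 36) + (V - 1*0) = 41 + (V + 0) = 41 + V)
m(N) = -5/N
(152 + m(k((-3 - 3)*(6 + 4), -4)))**2 = (152 - 5/(41 + (-3 - 3)*(6 + 4)))**2 = (152 - 5/(41 - 6*10))**2 = (152 - 5/(41 - 60))**2 = (152 - 5/(-19))**2 = (152 - 5*(-1/19))**2 = (152 + 5/19)**2 = (2893/19)**2 = 8369449/361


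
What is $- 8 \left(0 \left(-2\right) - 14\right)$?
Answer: $112$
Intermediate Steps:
$- 8 \left(0 \left(-2\right) - 14\right) = - 8 \left(0 - 14\right) = \left(-8\right) \left(-14\right) = 112$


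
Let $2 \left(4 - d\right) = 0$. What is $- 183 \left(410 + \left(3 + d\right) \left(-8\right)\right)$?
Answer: $-64782$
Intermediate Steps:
$d = 4$ ($d = 4 - 0 = 4 + 0 = 4$)
$- 183 \left(410 + \left(3 + d\right) \left(-8\right)\right) = - 183 \left(410 + \left(3 + 4\right) \left(-8\right)\right) = - 183 \left(410 + 7 \left(-8\right)\right) = - 183 \left(410 - 56\right) = \left(-183\right) 354 = -64782$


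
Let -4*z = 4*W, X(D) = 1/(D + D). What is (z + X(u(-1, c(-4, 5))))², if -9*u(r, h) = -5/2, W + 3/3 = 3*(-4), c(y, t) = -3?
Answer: 5476/25 ≈ 219.04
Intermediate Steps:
W = -13 (W = -1 + 3*(-4) = -1 - 12 = -13)
u(r, h) = 5/18 (u(r, h) = -(-5)/(9*2) = -⅑*(-5/2) = 5/18)
X(D) = 1/(2*D)
z = 13 (z = -(-13) = -¼*(-52) = 13)
(z + X(u(-1, c(-4, 5))))² = (13 + 1/(2*(5/18)))² = (13 + (½)*(18/5))² = (13 + 9/5)² = (74/5)² = 5476/25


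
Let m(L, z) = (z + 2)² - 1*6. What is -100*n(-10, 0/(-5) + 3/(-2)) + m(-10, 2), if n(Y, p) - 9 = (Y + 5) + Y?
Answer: 610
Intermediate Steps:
n(Y, p) = 14 + 2*Y (n(Y, p) = 9 + ((Y + 5) + Y) = 9 + ((5 + Y) + Y) = 9 + (5 + 2*Y) = 14 + 2*Y)
m(L, z) = -6 + (2 + z)² (m(L, z) = (2 + z)² - 6 = -6 + (2 + z)²)
-100*n(-10, 0/(-5) + 3/(-2)) + m(-10, 2) = -100*(14 + 2*(-10)) + (-6 + (2 + 2)²) = -100*(14 - 20) + (-6 + 4²) = -100*(-6) + (-6 + 16) = 600 + 10 = 610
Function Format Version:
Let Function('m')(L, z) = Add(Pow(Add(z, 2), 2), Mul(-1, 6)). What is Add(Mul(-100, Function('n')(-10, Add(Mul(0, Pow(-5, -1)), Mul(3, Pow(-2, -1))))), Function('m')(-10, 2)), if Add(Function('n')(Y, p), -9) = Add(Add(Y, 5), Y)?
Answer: 610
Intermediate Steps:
Function('n')(Y, p) = Add(14, Mul(2, Y)) (Function('n')(Y, p) = Add(9, Add(Add(Y, 5), Y)) = Add(9, Add(Add(5, Y), Y)) = Add(9, Add(5, Mul(2, Y))) = Add(14, Mul(2, Y)))
Function('m')(L, z) = Add(-6, Pow(Add(2, z), 2)) (Function('m')(L, z) = Add(Pow(Add(2, z), 2), -6) = Add(-6, Pow(Add(2, z), 2)))
Add(Mul(-100, Function('n')(-10, Add(Mul(0, Pow(-5, -1)), Mul(3, Pow(-2, -1))))), Function('m')(-10, 2)) = Add(Mul(-100, Add(14, Mul(2, -10))), Add(-6, Pow(Add(2, 2), 2))) = Add(Mul(-100, Add(14, -20)), Add(-6, Pow(4, 2))) = Add(Mul(-100, -6), Add(-6, 16)) = Add(600, 10) = 610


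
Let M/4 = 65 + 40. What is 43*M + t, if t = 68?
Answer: 18128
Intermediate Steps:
M = 420 (M = 4*(65 + 40) = 4*105 = 420)
43*M + t = 43*420 + 68 = 18060 + 68 = 18128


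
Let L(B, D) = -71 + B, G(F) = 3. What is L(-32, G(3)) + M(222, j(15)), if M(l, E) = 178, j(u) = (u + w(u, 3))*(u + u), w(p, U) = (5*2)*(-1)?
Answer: 75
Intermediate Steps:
w(p, U) = -10 (w(p, U) = 10*(-1) = -10)
j(u) = 2*u*(-10 + u) (j(u) = (u - 10)*(u + u) = (-10 + u)*(2*u) = 2*u*(-10 + u))
L(-32, G(3)) + M(222, j(15)) = (-71 - 32) + 178 = -103 + 178 = 75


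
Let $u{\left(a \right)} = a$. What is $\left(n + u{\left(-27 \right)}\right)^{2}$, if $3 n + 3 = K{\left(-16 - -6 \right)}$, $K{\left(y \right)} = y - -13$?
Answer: $729$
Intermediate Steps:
$K{\left(y \right)} = 13 + y$ ($K{\left(y \right)} = y + 13 = 13 + y$)
$n = 0$ ($n = -1 + \frac{13 - 10}{3} = -1 + \frac{1}{3} \cdot 3 = -1 + 1 = 0$)
$\left(n + u{\left(-27 \right)}\right)^{2} = \left(0 - 27\right)^{2} = \left(-27\right)^{2} = 729$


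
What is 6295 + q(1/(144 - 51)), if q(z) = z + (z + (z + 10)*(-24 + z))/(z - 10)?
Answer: 545947012/86397 ≈ 6319.0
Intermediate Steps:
q(z) = z + (z + (-24 + z)*(10 + z))/(-10 + z) (q(z) = z + (z + (10 + z)*(-24 + z))/(-10 + z) = z + (z + (-24 + z)*(10 + z))/(-10 + z))
6295 + q(1/(144 - 51)) = 6295 + (-240 - 23/(144 - 51) + 2*(1/(144 - 51))²)/(-10 + 1/(144 - 51)) = 6295 + (-240 - 23/93 + 2*(1/93)²)/(-10 + 1/93) = 6295 + (-240 - 23*1/93 + 2*(1/93)²)/(-10 + 1/93) = 6295 + (-240 - 23/93 + 2*(1/8649))/(-929/93) = 6295 - 93*(-240 - 23/93 + 2/8649)/929 = 6295 - 93/929*(-2077897/8649) = 6295 + 2077897/86397 = 545947012/86397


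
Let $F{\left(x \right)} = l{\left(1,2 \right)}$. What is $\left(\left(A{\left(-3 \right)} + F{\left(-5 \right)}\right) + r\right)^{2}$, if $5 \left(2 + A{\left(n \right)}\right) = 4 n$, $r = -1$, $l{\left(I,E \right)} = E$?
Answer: $\frac{289}{25} \approx 11.56$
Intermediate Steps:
$F{\left(x \right)} = 2$
$A{\left(n \right)} = -2 + \frac{4 n}{5}$
$\left(\left(A{\left(-3 \right)} + F{\left(-5 \right)}\right) + r\right)^{2} = \left(\left(\left(-2 + \frac{4}{5} \left(-3\right)\right) + 2\right) - 1\right)^{2} = \left(\left(\left(-2 - \frac{12}{5}\right) + 2\right) - 1\right)^{2} = \left(\left(- \frac{22}{5} + 2\right) - 1\right)^{2} = \left(- \frac{12}{5} - 1\right)^{2} = \left(- \frac{17}{5}\right)^{2} = \frac{289}{25}$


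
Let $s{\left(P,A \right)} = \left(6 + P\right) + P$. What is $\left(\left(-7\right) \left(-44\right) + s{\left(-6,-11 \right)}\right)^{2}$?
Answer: $91204$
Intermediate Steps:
$s{\left(P,A \right)} = 6 + 2 P$
$\left(\left(-7\right) \left(-44\right) + s{\left(-6,-11 \right)}\right)^{2} = \left(\left(-7\right) \left(-44\right) + \left(6 + 2 \left(-6\right)\right)\right)^{2} = \left(308 + \left(6 - 12\right)\right)^{2} = \left(308 - 6\right)^{2} = 302^{2} = 91204$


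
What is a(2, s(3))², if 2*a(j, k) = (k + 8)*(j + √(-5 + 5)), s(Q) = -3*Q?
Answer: 1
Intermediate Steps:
a(j, k) = j*(8 + k)/2 (a(j, k) = ((k + 8)*(j + √(-5 + 5)))/2 = ((8 + k)*(j + √0))/2 = ((8 + k)*(j + 0))/2 = ((8 + k)*j)/2 = (j*(8 + k))/2 = j*(8 + k)/2)
a(2, s(3))² = ((½)*2*(8 - 3*3))² = ((½)*2*(8 - 9))² = ((½)*2*(-1))² = (-1)² = 1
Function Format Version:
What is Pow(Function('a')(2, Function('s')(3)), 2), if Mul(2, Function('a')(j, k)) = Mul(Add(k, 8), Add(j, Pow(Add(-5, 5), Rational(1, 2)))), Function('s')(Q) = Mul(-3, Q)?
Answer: 1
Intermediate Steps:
Function('a')(j, k) = Mul(Rational(1, 2), j, Add(8, k)) (Function('a')(j, k) = Mul(Rational(1, 2), Mul(Add(k, 8), Add(j, Pow(Add(-5, 5), Rational(1, 2))))) = Mul(Rational(1, 2), Mul(Add(8, k), Add(j, Pow(0, Rational(1, 2))))) = Mul(Rational(1, 2), Mul(Add(8, k), Add(j, 0))) = Mul(Rational(1, 2), Mul(Add(8, k), j)) = Mul(Rational(1, 2), Mul(j, Add(8, k))) = Mul(Rational(1, 2), j, Add(8, k)))
Pow(Function('a')(2, Function('s')(3)), 2) = Pow(Mul(Rational(1, 2), 2, Add(8, Mul(-3, 3))), 2) = Pow(Mul(Rational(1, 2), 2, Add(8, -9)), 2) = Pow(Mul(Rational(1, 2), 2, -1), 2) = Pow(-1, 2) = 1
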